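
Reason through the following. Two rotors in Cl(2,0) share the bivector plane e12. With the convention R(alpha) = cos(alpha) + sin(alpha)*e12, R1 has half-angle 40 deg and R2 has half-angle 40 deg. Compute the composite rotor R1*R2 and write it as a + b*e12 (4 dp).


Same-plane rotors commute and their half-angles add:
R1*R2 = cos(a1 + a2) + sin(a1 + a2)*e12.
a1 + a2 = 40 + 40 = 80 deg
cos(80 deg) = 0.1736
sin(80 deg) = 0.9848
R1*R2 = 0.1736 + 0.9848*e12


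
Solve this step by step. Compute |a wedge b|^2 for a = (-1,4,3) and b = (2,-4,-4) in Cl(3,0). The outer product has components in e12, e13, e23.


a wedge b = (a1*b2 - a2*b1)*e12 + (a1*b3 - a3*b1)*e13 + (a2*b3 - a3*b2)*e23
e12 coeff: (-1)*(-4) - 4*2 = 4 - 8 = -4
e13 coeff: (-1)*(-4) - 3*2 = 4 - 6 = -2
e23 coeff: 4*(-4) - 3*(-4) = -16 - (-12) = -4
|a wedge b|^2 = (-4)^2 + (-2)^2 + (-4)^2
= 16 + 4 + 16
= 36


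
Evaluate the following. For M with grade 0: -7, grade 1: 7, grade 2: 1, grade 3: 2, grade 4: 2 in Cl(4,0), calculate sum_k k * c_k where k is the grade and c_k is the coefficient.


Grade-weighted sum = sum of grade_k * coefficient_k
0*(-7) = 0
1*7 = 7
2*1 = 2
3*2 = 6
4*2 = 8
Total = 0 + 7 + 2 + 6 + 8 = 23


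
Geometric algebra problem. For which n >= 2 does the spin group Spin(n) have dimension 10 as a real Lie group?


dim Spin(n) = dim so(n) = n(n-1)/2.
Solve n(n-1)/2 = 10, i.e. n^2 - n - 20 = 0.
Discriminant = 1 + 8*10 = 81
n = (1 + sqrt(81))/2 = (1 + 9)/2 = 5


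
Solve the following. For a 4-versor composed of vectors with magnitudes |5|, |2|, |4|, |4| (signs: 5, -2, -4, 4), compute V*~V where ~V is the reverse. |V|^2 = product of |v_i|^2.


Each vector v_i has |v_i|^2 = s_i^2
Squared scales: 5^2 = 25, (-2)^2 = 4, (-4)^2 = 16, 4^2 = 16
|V|^2 = 25 * 4 * 16 * 16
= 25600


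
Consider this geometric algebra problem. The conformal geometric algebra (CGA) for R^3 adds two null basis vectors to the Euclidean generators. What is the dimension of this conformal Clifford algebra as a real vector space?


The conformal model of R^3 uses Cl(4,1): the 3 Euclidean generators plus two extra orthogonal generators e+ (e+^2 = +1) and e- (e-^2 = -1), from which the null vectors e0, einf are built.
Number of generators m = 3 + 2 = 5.
dim Cl(p,q) = 2^m = 2^5 = 32


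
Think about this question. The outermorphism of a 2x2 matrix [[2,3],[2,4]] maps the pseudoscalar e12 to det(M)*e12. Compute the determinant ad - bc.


The outermorphism of a linear map f sends e1^e2 to f(e1)^f(e2).
f(e1) = 2*e1 + 2*e2
f(e2) = 3*e1 + 4*e2
f(e1) ^ f(e2) = (2*e1 + 2*e2) ^ (3*e1 + 4*e2)
= 2*4*e12 + 2*3*e21
= (8 - 6)*e12
= 2*e12
Coefficient = 2


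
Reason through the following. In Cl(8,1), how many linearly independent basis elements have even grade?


Even subalgebra dimension = 2^(n-1)
n = 8 + 1 = 9
2^(9 - 1) = 2^8 = 256
Verification: sum of C(9,k) for even k = 1 + 36 + 126 + 84 + 9 = 256
Result = 256


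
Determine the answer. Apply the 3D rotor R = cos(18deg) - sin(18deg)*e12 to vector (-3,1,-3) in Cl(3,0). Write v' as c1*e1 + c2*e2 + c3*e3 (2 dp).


Rotor R = cos(18deg) - sin(18deg)*e12
Rotation angle theta = 2 * 18 = 36 degrees in the e12 plane (e1 -> e2).
The component perpendicular to the plane (e3) is invariant: v'_3 = v3 = -3.00
cos(36deg) = 0.8090, sin(36deg) = 0.5878
v'_1 = v1*cos(theta) - v2*sin(theta) = -3*0.8090 - 1*0.5878 = -3.01
v'_2 = v1*sin(theta) + v2*cos(theta) = -3*0.5878 + 1*0.8090 = -0.95
v' = -3.01*e1 - 0.95*e2 - 3.00*e3


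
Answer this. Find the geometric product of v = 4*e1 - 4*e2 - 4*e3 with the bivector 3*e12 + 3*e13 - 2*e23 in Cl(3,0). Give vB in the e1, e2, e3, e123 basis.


vB has grade-1 (vector) and grade-3 (trivector) parts: vB = (v _| B) + (v ^ B).
Vector part <vB>_1:
  e1: -v2*b12 - v3*b13 = -(-4)*(3) - (-4)*(3) = 24
  e2: v1*b12 - v3*b23 = (4)*(3) - (-4)*(-2) = 4
  e3: v1*b13 + v2*b23 = (4)*(3) + (-4)*(-2) = 20
Trivector part <vB>_3:
  e123: v1*b23 - v2*b13 + v3*b12 = (4)*(-2) - (-4)*(3) + (-4)*(3) = -8
vB = 24*e1 + 4*e2 + 20*e3 - 8*e123


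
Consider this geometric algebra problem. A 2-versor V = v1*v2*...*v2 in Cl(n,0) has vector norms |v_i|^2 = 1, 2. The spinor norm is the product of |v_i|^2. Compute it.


Spinor norm N(V) = |v1|^2 * |v2|^2 * ... * |v2|^2
= 1 * 2
Running product: 1, 2
N(V) = 2


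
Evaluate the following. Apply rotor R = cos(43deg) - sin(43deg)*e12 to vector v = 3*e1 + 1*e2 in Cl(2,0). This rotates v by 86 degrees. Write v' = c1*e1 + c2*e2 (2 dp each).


Rotor R = cos(43deg) - sin(43deg)*e12
Rotation angle theta = 2 * 43 = 86 degrees
v' = R*v*~R rotates v by theta.
cos(86deg) = 0.0698, sin(86deg) = 0.9976
v'_1 = 3*cos(86deg) - 1*sin(86deg)
= 3*0.0698 - 1*0.9976
= -0.79
v'_2 = 3*sin(86deg) + 1*cos(86deg)
= 3*0.9976 + 1*0.0698
= 3.06
v' = -0.79*e1 + 3.06*e2


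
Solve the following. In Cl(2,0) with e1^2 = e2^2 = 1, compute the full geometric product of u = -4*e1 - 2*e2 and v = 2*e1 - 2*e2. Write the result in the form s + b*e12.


Expand: (-4*e1 - 2*e2)(2*e1 - 2*e2)
= (-4)*2*e1e1 + (-4)*(-2)*e1e2 + (-2)*2*e2e1 + (-2)*(-2)*e2e2
Using e1^2 = e2^2 = 1, e2e1 = -e1e2:
Scalar part s = (-4)*2 + (-2)*(-2) = -8 + 4 = -4
Bivector part b = (-4)*(-2) - (-2)*2 = 8 - (-4) = 12
uv = -4 + 12*e12


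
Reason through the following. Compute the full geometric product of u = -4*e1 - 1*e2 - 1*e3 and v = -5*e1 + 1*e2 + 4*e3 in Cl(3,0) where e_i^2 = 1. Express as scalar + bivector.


In Cl(3,0): e_i^2 = 1, e_ie_j = -e_je_i for i != j.
Scalar part = u . v = (-4)*(-5) + (-1)*1 + (-1)*4
= 20 + (-1) + (-4) = 15
e12 coeff = (-4)*1 - (-1)*(-5) = -4 - 5 = -9
e13 coeff = (-4)*4 - (-1)*(-5) = -16 - 5 = -21
e23 coeff = (-1)*4 - (-1)*1 = -4 - (-1) = -3
uv = 15 - 9*e12 - 21*e13 - 3*e23


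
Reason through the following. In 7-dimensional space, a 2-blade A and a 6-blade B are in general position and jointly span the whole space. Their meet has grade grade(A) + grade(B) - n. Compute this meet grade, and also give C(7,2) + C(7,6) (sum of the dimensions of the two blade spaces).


Meet grade = grade(A) + grade(B) - n
= 2 + 6 - 7 = 1
C(7,2) = 21
C(7,6) = 7
dim_A + dim_B = 21 + 7 = 28


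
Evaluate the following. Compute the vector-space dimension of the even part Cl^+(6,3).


Even subalgebra dimension = 2^(n-1)
n = 6 + 3 = 9
2^(9 - 1) = 2^8 = 256
Verification: sum of C(9,k) for even k = 1 + 36 + 126 + 84 + 9 = 256
Result = 256


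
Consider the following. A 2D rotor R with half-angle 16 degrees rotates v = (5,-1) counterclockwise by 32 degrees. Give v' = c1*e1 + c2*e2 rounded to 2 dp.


Rotor R = cos(16deg) - sin(16deg)*e12
Rotation angle theta = 2 * 16 = 32 degrees
v' = R*v*~R rotates v by theta.
cos(32deg) = 0.8480, sin(32deg) = 0.5299
v'_1 = 5*cos(32deg) - (-1)*sin(32deg)
= 5*0.8480 - (-1)*0.5299
= 4.77
v'_2 = 5*sin(32deg) + (-1)*cos(32deg)
= 5*0.5299 + (-1)*0.8480
= 1.80
v' = 4.77*e1 + 1.80*e2


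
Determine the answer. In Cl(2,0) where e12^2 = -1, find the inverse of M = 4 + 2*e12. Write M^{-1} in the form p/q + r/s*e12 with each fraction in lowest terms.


M = 4 + 2*e12, where e12^2 = -1.
Since M commutes with its reverse ~M = a - b*e12, M * ~M = a^2 - b^2*e12^2 = a^2 + b^2.
So M^{-1} = ~M / (a^2 + b^2) = (a - b*e12)/(a^2 + b^2).
a^2 + b^2 = 16 + 4 = 20
Scalar part = 4/20 = 1/5
Bivector coeff = -2/20 = -1/10
M^{-1} = 1/5 - 1/10*e12


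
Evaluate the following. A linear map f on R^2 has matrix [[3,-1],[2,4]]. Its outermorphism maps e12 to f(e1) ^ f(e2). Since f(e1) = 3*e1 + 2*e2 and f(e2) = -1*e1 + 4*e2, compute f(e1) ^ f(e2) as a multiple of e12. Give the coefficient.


The outermorphism of a linear map f sends e1^e2 to f(e1)^f(e2).
f(e1) = 3*e1 + 2*e2
f(e2) = -1*e1 + 4*e2
f(e1) ^ f(e2) = (3*e1 + 2*e2) ^ (-1*e1 + 4*e2)
= 3*4*e12 + 2*(-1)*e21
= (12 - (-2))*e12
= 14*e12
Coefficient = 14


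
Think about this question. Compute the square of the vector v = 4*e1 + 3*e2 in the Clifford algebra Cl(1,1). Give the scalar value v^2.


v^2 = sum of c_i^2 * e_i^2
Positive signature terms (e_i^2 = +1): 4^2 = 16
Negative signature terms (e_j^2 = -1): 3^2 = 9
v^2 = 16 - 9 = 7


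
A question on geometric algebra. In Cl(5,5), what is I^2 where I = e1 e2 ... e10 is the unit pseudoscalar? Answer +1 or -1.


The pseudoscalar I = e1...e_n (product of all n generators) of Cl(p,q) satisfies I^2 = (-1)^(q + n(n-1)/2).
p = 5, q = 5, n = p + q = 10
n(n-1)/2 = 10 * 9 / 2 = 45
Exponent = q + n(n-1)/2 = 5 + 45 = 50
I^2 = (-1)^50 = +1


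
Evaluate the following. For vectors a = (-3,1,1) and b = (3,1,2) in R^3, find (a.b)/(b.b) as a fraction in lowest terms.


Projection coefficient = (a . b) / (b . b)
a . b = (-3)*3 + 1*1 + 1*2
= -9 + 1 + 2 = -6
b . b = 3^2 + 1^2 + 2^2
= 9 + 1 + 4 = 14
Coefficient = -6/14
In lowest terms: -3/7


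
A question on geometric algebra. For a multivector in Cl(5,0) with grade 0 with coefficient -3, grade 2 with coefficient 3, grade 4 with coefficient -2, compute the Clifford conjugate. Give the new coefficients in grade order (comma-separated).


Clifford conjugate sign for grade k: (-1)^(k(k+1)/2)
Grade 0: (-1)^(0*1/2) = (-1)^0 = 1, coeff -3 -> -3
Grade 2: (-1)^(2*3/2) = (-1)^3 = -1, coeff 3 -> -3
Grade 4: (-1)^(4*5/2) = (-1)^10 = 1, coeff -2 -> -2
Conjugated coefficients: -3, -3, -2


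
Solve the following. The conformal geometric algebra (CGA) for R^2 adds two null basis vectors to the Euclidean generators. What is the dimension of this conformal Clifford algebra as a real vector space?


The conformal model of R^2 uses Cl(3,1): the 2 Euclidean generators plus two extra orthogonal generators e+ (e+^2 = +1) and e- (e-^2 = -1), from which the null vectors e0, einf are built.
Number of generators m = 2 + 2 = 4.
dim Cl(p,q) = 2^m = 2^4 = 16


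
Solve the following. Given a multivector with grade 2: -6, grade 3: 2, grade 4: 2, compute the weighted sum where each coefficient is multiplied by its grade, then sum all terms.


Grade-weighted sum = sum of grade_k * coefficient_k
2*(-6) = -12
3*2 = 6
4*2 = 8
Total = -12 + 6 + 8 = 2


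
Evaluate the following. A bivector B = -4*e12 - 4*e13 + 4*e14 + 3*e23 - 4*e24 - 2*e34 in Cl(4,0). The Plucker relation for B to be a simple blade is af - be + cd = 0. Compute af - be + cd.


Plucker relation: af - be + cd
a*f = (-4)*(-2) = 8
b*e = (-4)*(-4) = 16
c*d = 4*3 = 12
af - be + cd = 8 - 16 + 12
= 4


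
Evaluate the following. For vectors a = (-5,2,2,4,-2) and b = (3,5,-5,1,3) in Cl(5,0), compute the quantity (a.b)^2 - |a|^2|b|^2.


a . b = (-5)*3 + 2*5 + 2*(-5) + 4*1 + (-2)*3
= -15 + 10 + (-10) + 4 + (-6) = -17
|a|^2 = (-5)^2 + 2^2 + 2^2 + 4^2 + (-2)^2 = 53
|b|^2 = 3^2 + 5^2 + (-5)^2 + 1^2 + 3^2 = 69
(a.b)^2 = (-17)^2 = 289
|a|^2 * |b|^2 = 53 * 69 = 3657
Result = 289 - 3657 = -3368


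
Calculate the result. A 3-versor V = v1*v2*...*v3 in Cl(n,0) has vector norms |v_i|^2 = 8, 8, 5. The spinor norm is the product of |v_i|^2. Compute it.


Spinor norm N(V) = |v1|^2 * |v2|^2 * ... * |v3|^2
= 8 * 8 * 5
Running product: 8, 64, 320
N(V) = 320


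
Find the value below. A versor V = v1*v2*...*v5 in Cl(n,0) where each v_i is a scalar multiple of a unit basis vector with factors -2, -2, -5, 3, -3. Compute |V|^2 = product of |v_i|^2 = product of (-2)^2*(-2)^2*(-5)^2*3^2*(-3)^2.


Each vector v_i has |v_i|^2 = s_i^2
Squared scales: (-2)^2 = 4, (-2)^2 = 4, (-5)^2 = 25, 3^2 = 9, (-3)^2 = 9
|V|^2 = 4 * 4 * 25 * 9 * 9
= 32400


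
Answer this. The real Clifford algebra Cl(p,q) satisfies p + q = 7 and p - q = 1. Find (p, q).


We need p + q = 7 and p - q = 1.
Adding: 2p = 7 + 1 = 8, so p = 4.
Then q = 7 - 4 = 3.
(p, q) = (4, 3)


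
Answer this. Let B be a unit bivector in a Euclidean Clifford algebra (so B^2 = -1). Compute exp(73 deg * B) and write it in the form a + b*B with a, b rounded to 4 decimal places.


For a unit bivector B with B^2 = -1, the exponential series gives
e^(theta*B) = cos(theta) + sin(theta)*B (the GA analogue of Euler's formula).
theta = 73 degrees = 1.27409 rad
cos(73 deg) = 0.2924
sin(73 deg) = 0.9563
exp(theta*B) = 0.2924 + 0.9563*B


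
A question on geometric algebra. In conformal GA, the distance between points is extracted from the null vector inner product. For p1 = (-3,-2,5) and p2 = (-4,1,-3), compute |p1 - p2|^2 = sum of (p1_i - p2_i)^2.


p1 - p2 = (1, -3, 8)
|p1 - p2|^2 = 1^2 + (-3)^2 + 8^2
= 1 + 9 + 64
= 74


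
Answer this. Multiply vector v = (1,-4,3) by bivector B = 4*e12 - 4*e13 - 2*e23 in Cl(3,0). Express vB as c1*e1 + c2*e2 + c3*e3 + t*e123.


vB has grade-1 (vector) and grade-3 (trivector) parts: vB = (v _| B) + (v ^ B).
Vector part <vB>_1:
  e1: -v2*b12 - v3*b13 = -(-4)*(4) - (3)*(-4) = 28
  e2: v1*b12 - v3*b23 = (1)*(4) - (3)*(-2) = 10
  e3: v1*b13 + v2*b23 = (1)*(-4) + (-4)*(-2) = 4
Trivector part <vB>_3:
  e123: v1*b23 - v2*b13 + v3*b12 = (1)*(-2) - (-4)*(-4) + (3)*(4) = -6
vB = 28*e1 + 10*e2 + 4*e3 - 6*e123


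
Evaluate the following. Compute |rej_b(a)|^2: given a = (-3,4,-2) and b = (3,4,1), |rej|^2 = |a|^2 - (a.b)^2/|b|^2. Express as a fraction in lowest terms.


|a|^2 = (-3)^2 + 4^2 + (-2)^2 = 29
|b|^2 = 3^2 + 4^2 + 1^2 = 26
a . b = (-3)*3 + 4*4 + (-2)*1 = 5
(a.b)^2 = 5^2 = 25
|rej|^2 = 29 - 25/26
= (754 - 25)/26
= 729/26
In lowest terms: 729/26


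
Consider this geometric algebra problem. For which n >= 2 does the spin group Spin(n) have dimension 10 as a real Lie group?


dim Spin(n) = dim so(n) = n(n-1)/2.
Solve n(n-1)/2 = 10, i.e. n^2 - n - 20 = 0.
Discriminant = 1 + 8*10 = 81
n = (1 + sqrt(81))/2 = (1 + 9)/2 = 5


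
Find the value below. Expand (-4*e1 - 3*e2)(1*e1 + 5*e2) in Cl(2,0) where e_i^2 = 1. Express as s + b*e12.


Expand: (-4*e1 - 3*e2)(1*e1 + 5*e2)
= (-4)*1*e1e1 + (-4)*5*e1e2 + (-3)*1*e2e1 + (-3)*5*e2e2
Using e1^2 = e2^2 = 1, e2e1 = -e1e2:
Scalar part s = (-4)*1 + (-3)*5 = -4 + (-15) = -19
Bivector part b = (-4)*5 - (-3)*1 = -20 - (-3) = -17
uv = -19 - 17*e12


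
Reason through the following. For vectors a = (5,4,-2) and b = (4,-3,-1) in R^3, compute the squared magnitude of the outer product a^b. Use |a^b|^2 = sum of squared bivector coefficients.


a wedge b = (a1*b2 - a2*b1)*e12 + (a1*b3 - a3*b1)*e13 + (a2*b3 - a3*b2)*e23
e12 coeff: 5*(-3) - 4*4 = -15 - 16 = -31
e13 coeff: 5*(-1) - (-2)*4 = -5 - (-8) = 3
e23 coeff: 4*(-1) - (-2)*(-3) = -4 - 6 = -10
|a wedge b|^2 = (-31)^2 + 3^2 + (-10)^2
= 961 + 9 + 100
= 1070


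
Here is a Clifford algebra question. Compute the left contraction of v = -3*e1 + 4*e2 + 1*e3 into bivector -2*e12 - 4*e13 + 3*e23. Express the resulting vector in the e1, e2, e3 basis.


Left contraction v _| B = <vB>_1 (grade-1 part of the geometric product vB).
Using e1_|e12 = e2, e2_|e12 = -e1, e1_|e13 = e3, e3_|e13 = -e1, e2_|e23 = e3, e3_|e23 = -e2:
e1 coeff: -v2*b12 - v3*b13 = -(4)*(-2) - (1)*(-4) = 12
e2 coeff: v1*b12 - v3*b23 = (-3)*(-2) - (1)*(3) = 3
e3 coeff: v1*b13 + v2*b23 = (-3)*(-4) + (4)*(3) = 24
v _| B = 12*e1 + 3*e2 + 24*e3


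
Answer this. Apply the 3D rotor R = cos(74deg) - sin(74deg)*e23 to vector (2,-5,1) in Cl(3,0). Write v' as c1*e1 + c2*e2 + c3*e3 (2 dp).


Rotor R = cos(74deg) - sin(74deg)*e23
Rotation angle theta = 2 * 74 = 148 degrees in the e23 plane (e2 -> e3).
The component perpendicular to the plane (e1) is invariant: v'_1 = v1 = 2.00
cos(148deg) = -0.8480, sin(148deg) = 0.5299
v'_2 = v2*cos(theta) - v3*sin(theta) = -5*(-0.8480) - 1*0.5299 = 3.71
v'_3 = v2*sin(theta) + v3*cos(theta) = -5*0.5299 + 1*(-0.8480) = -3.50
v' = 2.00*e1 + 3.71*e2 - 3.50*e3


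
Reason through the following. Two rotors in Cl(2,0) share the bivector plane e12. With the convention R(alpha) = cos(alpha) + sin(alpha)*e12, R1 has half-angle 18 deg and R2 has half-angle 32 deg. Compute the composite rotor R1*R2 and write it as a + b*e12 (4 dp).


Same-plane rotors commute and their half-angles add:
R1*R2 = cos(a1 + a2) + sin(a1 + a2)*e12.
a1 + a2 = 18 + 32 = 50 deg
cos(50 deg) = 0.6428
sin(50 deg) = 0.7660
R1*R2 = 0.6428 + 0.7660*e12


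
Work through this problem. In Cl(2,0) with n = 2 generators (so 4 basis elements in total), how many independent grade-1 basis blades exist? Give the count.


Number of grade-k basis blades in Cl(p,q) with n = p + q is C(n, k).
n = 2 + 0 = 2
C(2, 1) = 2! / (1! * 1!)
= 2 / (1 * 1)
= 2


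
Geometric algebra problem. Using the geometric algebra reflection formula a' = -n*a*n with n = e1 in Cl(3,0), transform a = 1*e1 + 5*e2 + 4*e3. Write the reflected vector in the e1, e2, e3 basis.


Reflection formula: a' = -n*a*n, with n = e1 (unit vector, n^2 = 1).
For reflection through hyperplane perp to e1:
The component along e1 flips sign, others stay.
a = (1, 5, 4)
a' = (-1, 5, 4)
a' = -1*e1 + 5*e2 + 4*e3


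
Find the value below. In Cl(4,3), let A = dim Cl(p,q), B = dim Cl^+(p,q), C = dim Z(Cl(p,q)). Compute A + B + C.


n = 4 + 3 = 7
Total dim = 2^7 = 128
Even subalgebra dim = 2^6 = 64
n is odd, so center dim = 2
Sum = 128 + 64 + 2 = 194


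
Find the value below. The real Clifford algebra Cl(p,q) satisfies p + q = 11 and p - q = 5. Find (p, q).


We need p + q = 11 and p - q = 5.
Adding: 2p = 11 + 5 = 16, so p = 8.
Then q = 11 - 8 = 3.
(p, q) = (8, 3)


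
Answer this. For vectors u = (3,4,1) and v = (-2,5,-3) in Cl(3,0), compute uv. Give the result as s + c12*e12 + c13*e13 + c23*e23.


In Cl(3,0): e_i^2 = 1, e_ie_j = -e_je_i for i != j.
Scalar part = u . v = 3*(-2) + 4*5 + 1*(-3)
= -6 + 20 + (-3) = 11
e12 coeff = 3*5 - 4*(-2) = 15 - (-8) = 23
e13 coeff = 3*(-3) - 1*(-2) = -9 - (-2) = -7
e23 coeff = 4*(-3) - 1*5 = -12 - 5 = -17
uv = 11 + 23*e12 - 7*e13 - 17*e23


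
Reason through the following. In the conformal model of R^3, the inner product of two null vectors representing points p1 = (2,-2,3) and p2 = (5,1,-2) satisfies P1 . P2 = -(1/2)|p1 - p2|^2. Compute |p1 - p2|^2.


p1 - p2 = (-3, -3, 5)
|p1 - p2|^2 = (-3)^2 + (-3)^2 + 5^2
= 9 + 9 + 25
= 43


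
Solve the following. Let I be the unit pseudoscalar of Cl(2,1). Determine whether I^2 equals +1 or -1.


The pseudoscalar I = e1...e_n (product of all n generators) of Cl(p,q) satisfies I^2 = (-1)^(q + n(n-1)/2).
p = 2, q = 1, n = p + q = 3
n(n-1)/2 = 3 * 2 / 2 = 3
Exponent = q + n(n-1)/2 = 1 + 3 = 4
I^2 = (-1)^4 = +1


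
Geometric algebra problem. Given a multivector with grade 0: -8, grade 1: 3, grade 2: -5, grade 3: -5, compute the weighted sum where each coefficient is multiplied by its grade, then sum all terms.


Grade-weighted sum = sum of grade_k * coefficient_k
0*(-8) = 0
1*3 = 3
2*(-5) = -10
3*(-5) = -15
Total = 0 + 3 + (-10) + (-15) = -22


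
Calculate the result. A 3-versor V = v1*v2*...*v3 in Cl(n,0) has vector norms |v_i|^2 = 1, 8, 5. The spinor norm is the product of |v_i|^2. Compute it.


Spinor norm N(V) = |v1|^2 * |v2|^2 * ... * |v3|^2
= 1 * 8 * 5
Running product: 1, 8, 40
N(V) = 40


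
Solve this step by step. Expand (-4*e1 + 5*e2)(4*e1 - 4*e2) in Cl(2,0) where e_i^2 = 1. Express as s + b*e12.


Expand: (-4*e1 + 5*e2)(4*e1 - 4*e2)
= (-4)*4*e1e1 + (-4)*(-4)*e1e2 + 5*4*e2e1 + 5*(-4)*e2e2
Using e1^2 = e2^2 = 1, e2e1 = -e1e2:
Scalar part s = (-4)*4 + 5*(-4) = -16 + (-20) = -36
Bivector part b = (-4)*(-4) - 5*4 = 16 - 20 = -4
uv = -36 - 4*e12


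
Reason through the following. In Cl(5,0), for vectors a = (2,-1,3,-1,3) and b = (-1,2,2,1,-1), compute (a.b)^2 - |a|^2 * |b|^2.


a . b = 2*(-1) + (-1)*2 + 3*2 + (-1)*1 + 3*(-1)
= -2 + (-2) + 6 + (-1) + (-3) = -2
|a|^2 = 2^2 + (-1)^2 + 3^2 + (-1)^2 + 3^2 = 24
|b|^2 = (-1)^2 + 2^2 + 2^2 + 1^2 + (-1)^2 = 11
(a.b)^2 = (-2)^2 = 4
|a|^2 * |b|^2 = 24 * 11 = 264
Result = 4 - 264 = -260


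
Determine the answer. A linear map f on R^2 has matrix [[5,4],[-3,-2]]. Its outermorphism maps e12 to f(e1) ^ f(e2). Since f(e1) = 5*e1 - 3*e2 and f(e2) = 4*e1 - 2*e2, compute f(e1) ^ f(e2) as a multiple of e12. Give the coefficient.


The outermorphism of a linear map f sends e1^e2 to f(e1)^f(e2).
f(e1) = 5*e1 - 3*e2
f(e2) = 4*e1 - 2*e2
f(e1) ^ f(e2) = (5*e1 - 3*e2) ^ (4*e1 - 2*e2)
= 5*(-2)*e12 + (-3)*4*e21
= (-10 - (-12))*e12
= 2*e12
Coefficient = 2


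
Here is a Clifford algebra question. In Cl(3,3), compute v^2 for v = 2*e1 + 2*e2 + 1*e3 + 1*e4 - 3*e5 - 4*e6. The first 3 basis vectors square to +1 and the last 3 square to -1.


v^2 = sum of c_i^2 * e_i^2
Positive signature terms (e_i^2 = +1): 2^2 + 2^2 + 1^2 = 9
Negative signature terms (e_j^2 = -1): 1^2 + (-3)^2 + (-4)^2 = 26
v^2 = 9 - 26 = -17


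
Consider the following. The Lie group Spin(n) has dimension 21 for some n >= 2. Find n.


dim Spin(n) = dim so(n) = n(n-1)/2.
Solve n(n-1)/2 = 21, i.e. n^2 - n - 42 = 0.
Discriminant = 1 + 8*21 = 169
n = (1 + sqrt(169))/2 = (1 + 13)/2 = 7


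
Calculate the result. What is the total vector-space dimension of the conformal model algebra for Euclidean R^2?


The conformal model of R^2 uses Cl(3,1): the 2 Euclidean generators plus two extra orthogonal generators e+ (e+^2 = +1) and e- (e-^2 = -1), from which the null vectors e0, einf are built.
Number of generators m = 2 + 2 = 4.
dim Cl(p,q) = 2^m = 2^4 = 16


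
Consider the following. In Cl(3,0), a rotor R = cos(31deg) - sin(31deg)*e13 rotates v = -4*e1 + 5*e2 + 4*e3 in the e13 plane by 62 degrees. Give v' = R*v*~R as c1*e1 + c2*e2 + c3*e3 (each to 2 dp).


Rotor R = cos(31deg) - sin(31deg)*e13
Rotation angle theta = 2 * 31 = 62 degrees in the e13 plane (e1 -> e3).
The component perpendicular to the plane (e2) is invariant: v'_2 = v2 = 5.00
cos(62deg) = 0.4695, sin(62deg) = 0.8829
v'_1 = v1*cos(theta) - v3*sin(theta) = -4*0.4695 - 4*0.8829 = -5.41
v'_3 = v1*sin(theta) + v3*cos(theta) = -4*0.8829 + 4*0.4695 = -1.65
v' = -5.41*e1 + 5.00*e2 - 1.65*e3


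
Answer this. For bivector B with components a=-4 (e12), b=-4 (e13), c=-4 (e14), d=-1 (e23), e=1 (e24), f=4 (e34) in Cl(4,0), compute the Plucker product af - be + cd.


Plucker relation: af - be + cd
a*f = (-4)*4 = -16
b*e = (-4)*1 = -4
c*d = (-4)*(-1) = 4
af - be + cd = -16 - (-4) + 4
= -8


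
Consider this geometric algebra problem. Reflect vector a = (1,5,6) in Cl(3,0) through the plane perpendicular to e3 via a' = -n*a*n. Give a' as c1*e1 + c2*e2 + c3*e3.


Reflection formula: a' = -n*a*n, with n = e3 (unit vector, n^2 = 1).
For reflection through hyperplane perp to e3:
The component along e3 flips sign, others stay.
a = (1, 5, 6)
a' = (1, 5, -6)
a' = 1*e1 + 5*e2 - 6*e3


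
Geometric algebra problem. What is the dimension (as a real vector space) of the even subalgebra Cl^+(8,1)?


Even subalgebra dimension = 2^(n-1)
n = 8 + 1 = 9
2^(9 - 1) = 2^8 = 256
Verification: sum of C(9,k) for even k = 1 + 36 + 126 + 84 + 9 = 256
Result = 256


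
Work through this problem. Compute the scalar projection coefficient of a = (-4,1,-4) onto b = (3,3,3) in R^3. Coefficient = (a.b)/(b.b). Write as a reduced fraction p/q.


Projection coefficient = (a . b) / (b . b)
a . b = (-4)*3 + 1*3 + (-4)*3
= -12 + 3 + (-12) = -21
b . b = 3^2 + 3^2 + 3^2
= 9 + 9 + 9 = 27
Coefficient = -21/27
In lowest terms: -7/9


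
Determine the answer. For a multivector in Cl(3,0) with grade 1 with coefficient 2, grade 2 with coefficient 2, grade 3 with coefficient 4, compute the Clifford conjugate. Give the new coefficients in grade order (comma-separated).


Clifford conjugate sign for grade k: (-1)^(k(k+1)/2)
Grade 1: (-1)^(1*2/2) = (-1)^1 = -1, coeff 2 -> -2
Grade 2: (-1)^(2*3/2) = (-1)^3 = -1, coeff 2 -> -2
Grade 3: (-1)^(3*4/2) = (-1)^6 = 1, coeff 4 -> 4
Conjugated coefficients: -2, -2, 4


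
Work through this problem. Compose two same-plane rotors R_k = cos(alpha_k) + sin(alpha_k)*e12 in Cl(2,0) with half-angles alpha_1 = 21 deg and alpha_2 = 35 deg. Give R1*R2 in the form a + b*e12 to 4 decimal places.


Same-plane rotors commute and their half-angles add:
R1*R2 = cos(a1 + a2) + sin(a1 + a2)*e12.
a1 + a2 = 21 + 35 = 56 deg
cos(56 deg) = 0.5592
sin(56 deg) = 0.8290
R1*R2 = 0.5592 + 0.8290*e12


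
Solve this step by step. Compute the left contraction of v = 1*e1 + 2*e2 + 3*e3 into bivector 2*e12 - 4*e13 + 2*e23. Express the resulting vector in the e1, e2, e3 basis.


Left contraction v _| B = <vB>_1 (grade-1 part of the geometric product vB).
Using e1_|e12 = e2, e2_|e12 = -e1, e1_|e13 = e3, e3_|e13 = -e1, e2_|e23 = e3, e3_|e23 = -e2:
e1 coeff: -v2*b12 - v3*b13 = -(2)*(2) - (3)*(-4) = 8
e2 coeff: v1*b12 - v3*b23 = (1)*(2) - (3)*(2) = -4
e3 coeff: v1*b13 + v2*b23 = (1)*(-4) + (2)*(2) = 0
v _| B = 8*e1 - 4*e2 + 0*e3


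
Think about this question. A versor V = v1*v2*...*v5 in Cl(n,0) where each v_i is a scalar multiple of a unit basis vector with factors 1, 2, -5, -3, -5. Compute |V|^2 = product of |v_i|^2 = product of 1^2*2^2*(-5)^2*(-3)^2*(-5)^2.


Each vector v_i has |v_i|^2 = s_i^2
Squared scales: 1^2 = 1, 2^2 = 4, (-5)^2 = 25, (-3)^2 = 9, (-5)^2 = 25
|V|^2 = 1 * 4 * 25 * 9 * 25
= 22500


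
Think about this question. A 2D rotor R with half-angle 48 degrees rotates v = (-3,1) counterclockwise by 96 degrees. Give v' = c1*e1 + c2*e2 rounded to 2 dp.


Rotor R = cos(48deg) - sin(48deg)*e12
Rotation angle theta = 2 * 48 = 96 degrees
v' = R*v*~R rotates v by theta.
cos(96deg) = -0.1045, sin(96deg) = 0.9945
v'_1 = -3*cos(96deg) - 1*sin(96deg)
= -3*(-0.1045) - 1*0.9945
= -0.68
v'_2 = -3*sin(96deg) + 1*cos(96deg)
= -3*0.9945 + 1*(-0.1045)
= -3.09
v' = -0.68*e1 - 3.09*e2


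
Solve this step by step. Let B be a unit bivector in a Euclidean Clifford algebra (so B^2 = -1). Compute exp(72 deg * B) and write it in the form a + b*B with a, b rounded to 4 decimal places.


For a unit bivector B with B^2 = -1, the exponential series gives
e^(theta*B) = cos(theta) + sin(theta)*B (the GA analogue of Euler's formula).
theta = 72 degrees = 1.256637 rad
cos(72 deg) = 0.3090
sin(72 deg) = 0.9511
exp(theta*B) = 0.3090 + 0.9511*B


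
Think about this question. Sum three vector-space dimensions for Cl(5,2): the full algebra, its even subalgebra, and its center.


n = 5 + 2 = 7
Total dim = 2^7 = 128
Even subalgebra dim = 2^6 = 64
n is odd, so center dim = 2
Sum = 128 + 64 + 2 = 194


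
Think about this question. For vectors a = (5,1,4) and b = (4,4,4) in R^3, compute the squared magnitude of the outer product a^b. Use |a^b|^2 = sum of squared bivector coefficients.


a wedge b = (a1*b2 - a2*b1)*e12 + (a1*b3 - a3*b1)*e13 + (a2*b3 - a3*b2)*e23
e12 coeff: 5*4 - 1*4 = 20 - 4 = 16
e13 coeff: 5*4 - 4*4 = 20 - 16 = 4
e23 coeff: 1*4 - 4*4 = 4 - 16 = -12
|a wedge b|^2 = 16^2 + 4^2 + (-12)^2
= 256 + 16 + 144
= 416


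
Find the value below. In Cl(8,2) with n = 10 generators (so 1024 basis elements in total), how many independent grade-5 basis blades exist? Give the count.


Number of grade-k basis blades in Cl(p,q) with n = p + q is C(n, k).
n = 8 + 2 = 10
C(10, 5) = 10! / (5! * 5!)
= 3628800 / (120 * 120)
= 252


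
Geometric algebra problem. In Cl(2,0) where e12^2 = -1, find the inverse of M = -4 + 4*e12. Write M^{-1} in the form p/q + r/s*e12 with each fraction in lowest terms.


M = -4 + 4*e12, where e12^2 = -1.
Since M commutes with its reverse ~M = a - b*e12, M * ~M = a^2 - b^2*e12^2 = a^2 + b^2.
So M^{-1} = ~M / (a^2 + b^2) = (a - b*e12)/(a^2 + b^2).
a^2 + b^2 = 16 + 16 = 32
Scalar part = -4/32 = -1/8
Bivector coeff = -4/32 = -1/8
M^{-1} = -1/8 - 1/8*e12


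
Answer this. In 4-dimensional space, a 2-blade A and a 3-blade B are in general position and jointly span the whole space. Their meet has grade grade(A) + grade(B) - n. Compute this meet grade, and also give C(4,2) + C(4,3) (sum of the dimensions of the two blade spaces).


Meet grade = grade(A) + grade(B) - n
= 2 + 3 - 4 = 1
C(4,2) = 6
C(4,3) = 4
dim_A + dim_B = 6 + 4 = 10


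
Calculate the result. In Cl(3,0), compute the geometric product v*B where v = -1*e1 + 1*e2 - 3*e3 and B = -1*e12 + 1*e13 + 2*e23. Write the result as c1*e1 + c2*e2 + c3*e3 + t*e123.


vB has grade-1 (vector) and grade-3 (trivector) parts: vB = (v _| B) + (v ^ B).
Vector part <vB>_1:
  e1: -v2*b12 - v3*b13 = -(1)*(-1) - (-3)*(1) = 4
  e2: v1*b12 - v3*b23 = (-1)*(-1) - (-3)*(2) = 7
  e3: v1*b13 + v2*b23 = (-1)*(1) + (1)*(2) = 1
Trivector part <vB>_3:
  e123: v1*b23 - v2*b13 + v3*b12 = (-1)*(2) - (1)*(1) + (-3)*(-1) = 0
vB = 4*e1 + 7*e2 + 1*e3 + 0*e123


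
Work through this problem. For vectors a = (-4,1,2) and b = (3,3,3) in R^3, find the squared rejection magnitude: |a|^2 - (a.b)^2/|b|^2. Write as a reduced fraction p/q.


|a|^2 = (-4)^2 + 1^2 + 2^2 = 21
|b|^2 = 3^2 + 3^2 + 3^2 = 27
a . b = (-4)*3 + 1*3 + 2*3 = -3
(a.b)^2 = (-3)^2 = 9
|rej|^2 = 21 - 9/27
= (567 - 9)/27
= 558/27
In lowest terms: 62/3


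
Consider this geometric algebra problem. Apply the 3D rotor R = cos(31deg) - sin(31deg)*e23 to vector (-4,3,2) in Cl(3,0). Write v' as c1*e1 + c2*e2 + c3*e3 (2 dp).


Rotor R = cos(31deg) - sin(31deg)*e23
Rotation angle theta = 2 * 31 = 62 degrees in the e23 plane (e2 -> e3).
The component perpendicular to the plane (e1) is invariant: v'_1 = v1 = -4.00
cos(62deg) = 0.4695, sin(62deg) = 0.8829
v'_2 = v2*cos(theta) - v3*sin(theta) = 3*0.4695 - 2*0.8829 = -0.36
v'_3 = v2*sin(theta) + v3*cos(theta) = 3*0.8829 + 2*0.4695 = 3.59
v' = -4.00*e1 - 0.36*e2 + 3.59*e3


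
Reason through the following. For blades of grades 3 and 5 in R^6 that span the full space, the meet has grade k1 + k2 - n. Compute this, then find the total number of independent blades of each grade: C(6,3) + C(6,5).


Meet grade = grade(A) + grade(B) - n
= 3 + 5 - 6 = 2
C(6,3) = 20
C(6,5) = 6
dim_A + dim_B = 20 + 6 = 26


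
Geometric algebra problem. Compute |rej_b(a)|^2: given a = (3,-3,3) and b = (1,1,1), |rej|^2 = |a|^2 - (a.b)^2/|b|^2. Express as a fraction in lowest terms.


|a|^2 = 3^2 + (-3)^2 + 3^2 = 27
|b|^2 = 1^2 + 1^2 + 1^2 = 3
a . b = 3*1 + (-3)*1 + 3*1 = 3
(a.b)^2 = 3^2 = 9
|rej|^2 = 27 - 9/3
= (81 - 9)/3
= 72/3
In lowest terms: 24/1


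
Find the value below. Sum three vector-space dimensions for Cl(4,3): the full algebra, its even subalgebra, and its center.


n = 4 + 3 = 7
Total dim = 2^7 = 128
Even subalgebra dim = 2^6 = 64
n is odd, so center dim = 2
Sum = 128 + 64 + 2 = 194


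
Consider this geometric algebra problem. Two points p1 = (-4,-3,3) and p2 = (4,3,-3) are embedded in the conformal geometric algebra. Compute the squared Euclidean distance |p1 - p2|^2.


p1 - p2 = (-8, -6, 6)
|p1 - p2|^2 = (-8)^2 + (-6)^2 + 6^2
= 64 + 36 + 36
= 136


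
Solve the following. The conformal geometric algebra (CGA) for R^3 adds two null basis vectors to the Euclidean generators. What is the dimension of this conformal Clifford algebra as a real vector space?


The conformal model of R^3 uses Cl(4,1): the 3 Euclidean generators plus two extra orthogonal generators e+ (e+^2 = +1) and e- (e-^2 = -1), from which the null vectors e0, einf are built.
Number of generators m = 3 + 2 = 5.
dim Cl(p,q) = 2^m = 2^5 = 32


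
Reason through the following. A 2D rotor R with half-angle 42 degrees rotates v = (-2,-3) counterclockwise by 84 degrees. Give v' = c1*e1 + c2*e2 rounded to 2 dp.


Rotor R = cos(42deg) - sin(42deg)*e12
Rotation angle theta = 2 * 42 = 84 degrees
v' = R*v*~R rotates v by theta.
cos(84deg) = 0.1045, sin(84deg) = 0.9945
v'_1 = -2*cos(84deg) - (-3)*sin(84deg)
= -2*0.1045 - (-3)*0.9945
= 2.77
v'_2 = -2*sin(84deg) + (-3)*cos(84deg)
= -2*0.9945 + (-3)*0.1045
= -2.30
v' = 2.77*e1 - 2.30*e2


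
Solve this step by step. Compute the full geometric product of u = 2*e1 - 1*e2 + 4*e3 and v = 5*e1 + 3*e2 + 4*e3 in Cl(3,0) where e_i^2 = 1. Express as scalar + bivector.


In Cl(3,0): e_i^2 = 1, e_ie_j = -e_je_i for i != j.
Scalar part = u . v = 2*5 + (-1)*3 + 4*4
= 10 + (-3) + 16 = 23
e12 coeff = 2*3 - (-1)*5 = 6 - (-5) = 11
e13 coeff = 2*4 - 4*5 = 8 - 20 = -12
e23 coeff = (-1)*4 - 4*3 = -4 - 12 = -16
uv = 23 + 11*e12 - 12*e13 - 16*e23


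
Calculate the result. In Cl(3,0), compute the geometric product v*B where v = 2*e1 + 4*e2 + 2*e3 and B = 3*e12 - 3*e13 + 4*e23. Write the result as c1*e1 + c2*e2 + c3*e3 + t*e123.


vB has grade-1 (vector) and grade-3 (trivector) parts: vB = (v _| B) + (v ^ B).
Vector part <vB>_1:
  e1: -v2*b12 - v3*b13 = -(4)*(3) - (2)*(-3) = -6
  e2: v1*b12 - v3*b23 = (2)*(3) - (2)*(4) = -2
  e3: v1*b13 + v2*b23 = (2)*(-3) + (4)*(4) = 10
Trivector part <vB>_3:
  e123: v1*b23 - v2*b13 + v3*b12 = (2)*(4) - (4)*(-3) + (2)*(3) = 26
vB = -6*e1 - 2*e2 + 10*e3 + 26*e123


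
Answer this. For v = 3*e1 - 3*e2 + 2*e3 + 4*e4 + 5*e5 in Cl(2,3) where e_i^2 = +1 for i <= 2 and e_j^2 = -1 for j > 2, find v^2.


v^2 = sum of c_i^2 * e_i^2
Positive signature terms (e_i^2 = +1): 3^2 + (-3)^2 = 18
Negative signature terms (e_j^2 = -1): 2^2 + 4^2 + 5^2 = 45
v^2 = 18 - 45 = -27


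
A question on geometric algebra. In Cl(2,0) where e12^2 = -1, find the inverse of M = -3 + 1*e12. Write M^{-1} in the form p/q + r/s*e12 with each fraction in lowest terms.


M = -3 + 1*e12, where e12^2 = -1.
Since M commutes with its reverse ~M = a - b*e12, M * ~M = a^2 - b^2*e12^2 = a^2 + b^2.
So M^{-1} = ~M / (a^2 + b^2) = (a - b*e12)/(a^2 + b^2).
a^2 + b^2 = 9 + 1 = 10
Scalar part = -3/10 = -3/10
Bivector coeff = -1/10 = -1/10
M^{-1} = -3/10 - 1/10*e12


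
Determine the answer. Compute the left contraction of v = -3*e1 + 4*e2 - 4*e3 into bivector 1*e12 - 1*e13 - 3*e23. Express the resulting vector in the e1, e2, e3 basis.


Left contraction v _| B = <vB>_1 (grade-1 part of the geometric product vB).
Using e1_|e12 = e2, e2_|e12 = -e1, e1_|e13 = e3, e3_|e13 = -e1, e2_|e23 = e3, e3_|e23 = -e2:
e1 coeff: -v2*b12 - v3*b13 = -(4)*(1) - (-4)*(-1) = -8
e2 coeff: v1*b12 - v3*b23 = (-3)*(1) - (-4)*(-3) = -15
e3 coeff: v1*b13 + v2*b23 = (-3)*(-1) + (4)*(-3) = -9
v _| B = -8*e1 - 15*e2 - 9*e3


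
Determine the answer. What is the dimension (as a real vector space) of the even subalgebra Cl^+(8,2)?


Even subalgebra dimension = 2^(n-1)
n = 8 + 2 = 10
2^(10 - 1) = 2^9 = 512
Verification: sum of C(10,k) for even k = 1 + 45 + 210 + 210 + 45 + 1 = 512
Result = 512


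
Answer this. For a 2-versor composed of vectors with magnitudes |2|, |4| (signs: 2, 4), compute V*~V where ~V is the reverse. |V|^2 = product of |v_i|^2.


Each vector v_i has |v_i|^2 = s_i^2
Squared scales: 2^2 = 4, 4^2 = 16
|V|^2 = 4 * 16
= 64


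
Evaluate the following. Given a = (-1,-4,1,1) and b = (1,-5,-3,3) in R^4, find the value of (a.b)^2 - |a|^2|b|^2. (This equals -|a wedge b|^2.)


a . b = (-1)*1 + (-4)*(-5) + 1*(-3) + 1*3
= -1 + 20 + (-3) + 3 = 19
|a|^2 = (-1)^2 + (-4)^2 + 1^2 + 1^2 = 19
|b|^2 = 1^2 + (-5)^2 + (-3)^2 + 3^2 = 44
(a.b)^2 = 19^2 = 361
|a|^2 * |b|^2 = 19 * 44 = 836
Result = 361 - 836 = -475


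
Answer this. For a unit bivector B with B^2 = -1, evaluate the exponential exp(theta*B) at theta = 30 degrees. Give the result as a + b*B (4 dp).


For a unit bivector B with B^2 = -1, the exponential series gives
e^(theta*B) = cos(theta) + sin(theta)*B (the GA analogue of Euler's formula).
theta = 30 degrees = 0.523599 rad
cos(30 deg) = 0.8660
sin(30 deg) = 0.5000
exp(theta*B) = 0.8660 + 0.5000*B


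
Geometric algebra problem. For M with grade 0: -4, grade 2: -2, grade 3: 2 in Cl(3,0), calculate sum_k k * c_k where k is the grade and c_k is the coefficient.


Grade-weighted sum = sum of grade_k * coefficient_k
0*(-4) = 0
2*(-2) = -4
3*2 = 6
Total = 0 + (-4) + 6 = 2


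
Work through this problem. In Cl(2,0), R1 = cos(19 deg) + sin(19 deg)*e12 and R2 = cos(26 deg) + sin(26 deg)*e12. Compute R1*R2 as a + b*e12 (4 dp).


Same-plane rotors commute and their half-angles add:
R1*R2 = cos(a1 + a2) + sin(a1 + a2)*e12.
a1 + a2 = 19 + 26 = 45 deg
cos(45 deg) = 0.7071
sin(45 deg) = 0.7071
R1*R2 = 0.7071 + 0.7071*e12


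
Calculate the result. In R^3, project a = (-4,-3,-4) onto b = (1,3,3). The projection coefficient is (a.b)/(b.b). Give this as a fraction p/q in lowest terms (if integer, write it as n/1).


Projection coefficient = (a . b) / (b . b)
a . b = (-4)*1 + (-3)*3 + (-4)*3
= -4 + (-9) + (-12) = -25
b . b = 1^2 + 3^2 + 3^2
= 1 + 9 + 9 = 19
Coefficient = -25/19
In lowest terms: -25/19


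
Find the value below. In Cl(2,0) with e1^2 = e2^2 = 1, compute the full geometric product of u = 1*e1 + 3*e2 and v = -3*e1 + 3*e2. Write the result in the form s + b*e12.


Expand: (1*e1 + 3*e2)(-3*e1 + 3*e2)
= 1*(-3)*e1e1 + 1*3*e1e2 + 3*(-3)*e2e1 + 3*3*e2e2
Using e1^2 = e2^2 = 1, e2e1 = -e1e2:
Scalar part s = 1*(-3) + 3*3 = -3 + 9 = 6
Bivector part b = 1*3 - 3*(-3) = 3 - (-9) = 12
uv = 6 + 12*e12


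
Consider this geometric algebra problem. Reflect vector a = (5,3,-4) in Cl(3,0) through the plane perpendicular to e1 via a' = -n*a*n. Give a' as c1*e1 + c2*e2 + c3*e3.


Reflection formula: a' = -n*a*n, with n = e1 (unit vector, n^2 = 1).
For reflection through hyperplane perp to e1:
The component along e1 flips sign, others stay.
a = (5, 3, -4)
a' = (-5, 3, -4)
a' = -5*e1 + 3*e2 - 4*e3


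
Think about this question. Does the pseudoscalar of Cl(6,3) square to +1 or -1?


The pseudoscalar I = e1...e_n (product of all n generators) of Cl(p,q) satisfies I^2 = (-1)^(q + n(n-1)/2).
p = 6, q = 3, n = p + q = 9
n(n-1)/2 = 9 * 8 / 2 = 36
Exponent = q + n(n-1)/2 = 3 + 36 = 39
I^2 = (-1)^39 = -1


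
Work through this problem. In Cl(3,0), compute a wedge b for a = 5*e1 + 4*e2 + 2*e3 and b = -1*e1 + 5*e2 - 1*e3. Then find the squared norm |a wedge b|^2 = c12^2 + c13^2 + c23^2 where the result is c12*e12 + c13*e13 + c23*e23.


a wedge b = (a1*b2 - a2*b1)*e12 + (a1*b3 - a3*b1)*e13 + (a2*b3 - a3*b2)*e23
e12 coeff: 5*5 - 4*(-1) = 25 - (-4) = 29
e13 coeff: 5*(-1) - 2*(-1) = -5 - (-2) = -3
e23 coeff: 4*(-1) - 2*5 = -4 - 10 = -14
|a wedge b|^2 = 29^2 + (-3)^2 + (-14)^2
= 841 + 9 + 196
= 1046


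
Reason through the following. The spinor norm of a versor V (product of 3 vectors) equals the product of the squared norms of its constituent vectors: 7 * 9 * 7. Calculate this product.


Spinor norm N(V) = |v1|^2 * |v2|^2 * ... * |v3|^2
= 7 * 9 * 7
Running product: 7, 63, 441
N(V) = 441


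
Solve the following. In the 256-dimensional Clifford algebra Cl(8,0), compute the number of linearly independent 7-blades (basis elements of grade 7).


Number of grade-k basis blades in Cl(p,q) with n = p + q is C(n, k).
n = 8 + 0 = 8
C(8, 7) = 8! / (7! * 1!)
= 40320 / (5040 * 1)
= 8


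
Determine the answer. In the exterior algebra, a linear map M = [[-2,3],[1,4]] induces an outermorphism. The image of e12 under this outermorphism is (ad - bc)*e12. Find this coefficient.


The outermorphism of a linear map f sends e1^e2 to f(e1)^f(e2).
f(e1) = -2*e1 + 1*e2
f(e2) = 3*e1 + 4*e2
f(e1) ^ f(e2) = (-2*e1 + 1*e2) ^ (3*e1 + 4*e2)
= (-2)*4*e12 + 1*3*e21
= (-8 - 3)*e12
= -11*e12
Coefficient = -11


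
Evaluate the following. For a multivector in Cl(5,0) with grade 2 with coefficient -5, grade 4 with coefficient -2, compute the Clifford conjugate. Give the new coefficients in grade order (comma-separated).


Clifford conjugate sign for grade k: (-1)^(k(k+1)/2)
Grade 2: (-1)^(2*3/2) = (-1)^3 = -1, coeff -5 -> 5
Grade 4: (-1)^(4*5/2) = (-1)^10 = 1, coeff -2 -> -2
Conjugated coefficients: 5, -2


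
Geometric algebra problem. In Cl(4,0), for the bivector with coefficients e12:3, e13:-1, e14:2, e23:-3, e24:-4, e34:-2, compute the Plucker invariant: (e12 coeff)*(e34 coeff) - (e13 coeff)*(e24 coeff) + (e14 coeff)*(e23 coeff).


Plucker relation: af - be + cd
a*f = 3*(-2) = -6
b*e = (-1)*(-4) = 4
c*d = 2*(-3) = -6
af - be + cd = -6 - 4 + (-6)
= -16


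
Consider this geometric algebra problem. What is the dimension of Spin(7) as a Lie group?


Spin(n) double-covers SO(n); both have Lie algebra so(n) of dimension n(n-1)/2.
n = 7
n(n-1) = 7 * 6 = 42
dim Spin(7) = 42/2 = 21


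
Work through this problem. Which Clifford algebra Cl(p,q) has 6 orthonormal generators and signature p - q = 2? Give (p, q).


We need p + q = 6 and p - q = 2.
Adding: 2p = 6 + 2 = 8, so p = 4.
Then q = 6 - 4 = 2.
(p, q) = (4, 2)


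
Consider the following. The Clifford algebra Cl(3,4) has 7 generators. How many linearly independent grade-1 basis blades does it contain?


Number of grade-k basis blades in Cl(p,q) with n = p + q is C(n, k).
n = 3 + 4 = 7
C(7, 1) = 7! / (1! * 6!)
= 5040 / (1 * 720)
= 7


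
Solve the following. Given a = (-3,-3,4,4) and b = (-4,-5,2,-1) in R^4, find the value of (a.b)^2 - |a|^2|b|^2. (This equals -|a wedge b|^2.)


a . b = (-3)*(-4) + (-3)*(-5) + 4*2 + 4*(-1)
= 12 + 15 + 8 + (-4) = 31
|a|^2 = (-3)^2 + (-3)^2 + 4^2 + 4^2 = 50
|b|^2 = (-4)^2 + (-5)^2 + 2^2 + (-1)^2 = 46
(a.b)^2 = 31^2 = 961
|a|^2 * |b|^2 = 50 * 46 = 2300
Result = 961 - 2300 = -1339
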